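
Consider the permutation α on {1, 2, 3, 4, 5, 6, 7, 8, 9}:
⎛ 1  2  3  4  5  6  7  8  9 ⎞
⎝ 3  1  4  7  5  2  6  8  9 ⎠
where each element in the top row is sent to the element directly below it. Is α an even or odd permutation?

odd

In disjoint-cycle form the cycle lengths are 6, 1, 1, 1.
A cycle of length ℓ contributes ℓ−1 transpositions, so α is a product of 5 transpositions — odd.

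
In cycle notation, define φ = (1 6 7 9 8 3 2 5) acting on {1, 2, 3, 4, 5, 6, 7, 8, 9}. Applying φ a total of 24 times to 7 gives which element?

7 lies in the 8-cycle (1 6 7 9 8 3 2 5).
Powers repeat with period 8 on this cycle, and 24 mod 8 = 0, so φ^24(7) = φ^0(7).
So φ^24(7) = 7.

7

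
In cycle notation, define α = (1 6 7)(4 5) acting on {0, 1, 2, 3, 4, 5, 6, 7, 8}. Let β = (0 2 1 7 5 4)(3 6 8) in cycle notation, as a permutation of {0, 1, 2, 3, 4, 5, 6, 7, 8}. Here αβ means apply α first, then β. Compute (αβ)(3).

6

α(3) = 3, then β(3) = 6; composing gives (αβ)(3) = 6.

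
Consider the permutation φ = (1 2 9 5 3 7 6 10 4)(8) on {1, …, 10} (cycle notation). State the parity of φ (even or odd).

even

The cycle lengths are 9, 1.
A cycle of length ℓ contributes ℓ−1 transpositions, so φ is a product of 8 transpositions — even.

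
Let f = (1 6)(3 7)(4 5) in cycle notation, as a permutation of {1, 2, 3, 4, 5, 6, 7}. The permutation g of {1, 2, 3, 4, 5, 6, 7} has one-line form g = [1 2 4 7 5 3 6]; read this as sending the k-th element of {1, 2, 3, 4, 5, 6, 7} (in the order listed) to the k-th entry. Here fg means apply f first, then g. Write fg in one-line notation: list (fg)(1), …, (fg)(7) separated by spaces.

For each element, apply f then g: 1 → 6 → 3; 2 → 2 → 2; 3 → 7 → 6; 4 → 5 → 5; 5 → 4 → 7; 6 → 1 → 1; 7 → 3 → 4.
Collecting the images, fg = [3 2 6 5 7 1 4].

3 2 6 5 7 1 4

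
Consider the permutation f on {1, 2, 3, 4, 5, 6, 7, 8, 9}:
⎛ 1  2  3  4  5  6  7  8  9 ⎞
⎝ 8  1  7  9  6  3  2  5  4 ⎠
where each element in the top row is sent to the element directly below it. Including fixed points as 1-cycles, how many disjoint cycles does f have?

2

The cycle decomposition is (1, 8, 5, 6, 3, 7, 2)(4, 9), which has 2 cycles (counting 1-cycles).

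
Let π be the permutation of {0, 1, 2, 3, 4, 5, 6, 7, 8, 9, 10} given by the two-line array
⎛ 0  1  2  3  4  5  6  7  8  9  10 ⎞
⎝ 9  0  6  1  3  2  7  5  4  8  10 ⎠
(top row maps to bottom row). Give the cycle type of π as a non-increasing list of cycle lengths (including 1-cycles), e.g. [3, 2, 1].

The disjoint cycles are (0, 9, 8, 4, 3, 1)(2, 6, 7, 5)(10), with lengths 6, 4, 1 in non-increasing order.

[6, 4, 1]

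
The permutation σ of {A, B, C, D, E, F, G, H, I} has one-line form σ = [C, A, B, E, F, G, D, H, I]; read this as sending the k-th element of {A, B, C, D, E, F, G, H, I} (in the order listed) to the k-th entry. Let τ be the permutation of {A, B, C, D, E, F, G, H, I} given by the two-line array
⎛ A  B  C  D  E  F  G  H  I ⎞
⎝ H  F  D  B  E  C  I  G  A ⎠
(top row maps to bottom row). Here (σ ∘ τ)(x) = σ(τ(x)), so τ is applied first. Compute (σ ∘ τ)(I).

τ(I) = A, then σ(A) = C; composing gives (σ ∘ τ)(I) = C.

C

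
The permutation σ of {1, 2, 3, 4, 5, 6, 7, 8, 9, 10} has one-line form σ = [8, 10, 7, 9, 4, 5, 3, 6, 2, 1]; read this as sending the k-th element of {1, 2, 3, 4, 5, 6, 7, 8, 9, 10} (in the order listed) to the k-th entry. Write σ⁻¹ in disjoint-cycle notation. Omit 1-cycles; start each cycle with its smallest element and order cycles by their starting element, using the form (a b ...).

First write σ in disjoint cycles: (1 8 6 5 4 9 2 10)(3 7).
Reversing each cycle (and rotating so the smallest element leads) gives σ⁻¹ = (1 10 2 9 4 5 6 8)(3 7).

(1 10 2 9 4 5 6 8)(3 7)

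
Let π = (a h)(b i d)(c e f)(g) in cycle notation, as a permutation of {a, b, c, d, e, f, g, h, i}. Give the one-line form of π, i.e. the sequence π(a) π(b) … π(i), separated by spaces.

Reading each image from the cycles: a↦h, b↦i, c↦e, d↦b, e↦f, f↦c, g↦g, h↦a, i↦d.
Listing these in domain order gives h i e b f c g a d.

h i e b f c g a d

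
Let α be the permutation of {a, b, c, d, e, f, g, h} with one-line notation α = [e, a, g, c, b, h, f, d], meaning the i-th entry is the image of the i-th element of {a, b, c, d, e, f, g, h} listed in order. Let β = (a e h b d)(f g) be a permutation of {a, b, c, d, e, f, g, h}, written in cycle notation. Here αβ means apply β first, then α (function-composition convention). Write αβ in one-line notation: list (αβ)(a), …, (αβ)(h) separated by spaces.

(αβ)(x) = α(β(x)). Computing each image: α(β(a)) = α(e) = b, α(β(b)) = α(d) = c, α(β(c)) = α(c) = g, α(β(d)) = α(a) = e, α(β(e)) = α(h) = d, α(β(f)) = α(g) = f, α(β(g)) = α(f) = h, α(β(h)) = α(b) = a.
Hence αβ = [b c g e d f h a].

b c g e d f h a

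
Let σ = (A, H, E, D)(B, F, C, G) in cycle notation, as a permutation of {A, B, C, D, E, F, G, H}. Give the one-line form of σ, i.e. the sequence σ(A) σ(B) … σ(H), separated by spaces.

H F G A D C B E

Reading each image from the cycles: A↦H, B↦F, C↦G, D↦A, E↦D, F↦C, G↦B, H↦E.
Listing these in domain order gives H F G A D C B E.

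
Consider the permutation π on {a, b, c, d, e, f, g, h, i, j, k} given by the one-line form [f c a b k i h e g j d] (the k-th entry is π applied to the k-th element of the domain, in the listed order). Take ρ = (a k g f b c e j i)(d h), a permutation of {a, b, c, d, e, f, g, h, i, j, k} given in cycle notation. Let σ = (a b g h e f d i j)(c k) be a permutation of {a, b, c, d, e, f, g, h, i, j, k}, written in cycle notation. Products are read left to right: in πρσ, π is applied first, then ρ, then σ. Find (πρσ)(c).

c

(πρσ)(c) = σ(ρ(π(c))). π(c) = a, then ρ(a) = k, then σ(k) = c, so the result is c.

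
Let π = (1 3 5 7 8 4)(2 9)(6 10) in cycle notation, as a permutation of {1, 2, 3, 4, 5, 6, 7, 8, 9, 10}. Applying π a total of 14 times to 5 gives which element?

5 lies in the 6-cycle (1 3 5 7 8 4).
Powers repeat with period 6 on this cycle, and 14 mod 6 = 2, so π^14(5) = π^2(5).
Advancing 2 steps from 5: 5 → 7 → 8.

8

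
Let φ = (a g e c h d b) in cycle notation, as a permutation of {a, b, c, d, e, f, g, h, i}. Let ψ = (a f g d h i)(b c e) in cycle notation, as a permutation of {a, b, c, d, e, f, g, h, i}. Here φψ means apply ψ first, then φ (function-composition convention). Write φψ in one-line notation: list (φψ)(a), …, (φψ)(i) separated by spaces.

f h c d a e b i g

(φψ)(x) = φ(ψ(x)). Computing each image: φ(ψ(a)) = φ(f) = f, φ(ψ(b)) = φ(c) = h, φ(ψ(c)) = φ(e) = c, φ(ψ(d)) = φ(h) = d, φ(ψ(e)) = φ(b) = a, φ(ψ(f)) = φ(g) = e, φ(ψ(g)) = φ(d) = b, φ(ψ(h)) = φ(i) = i, φ(ψ(i)) = φ(a) = g.
Hence φψ = [f h c d a e b i g].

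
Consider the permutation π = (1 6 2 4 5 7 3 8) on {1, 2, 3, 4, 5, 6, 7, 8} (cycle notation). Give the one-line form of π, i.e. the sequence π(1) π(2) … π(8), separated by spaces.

6 4 8 5 7 2 3 1

Image by image: 1→6, 2→4, 3→8, 4→5, 5→7, 6→2, 7→3, 8→1.
Listing these in domain order gives 6 4 8 5 7 2 3 1.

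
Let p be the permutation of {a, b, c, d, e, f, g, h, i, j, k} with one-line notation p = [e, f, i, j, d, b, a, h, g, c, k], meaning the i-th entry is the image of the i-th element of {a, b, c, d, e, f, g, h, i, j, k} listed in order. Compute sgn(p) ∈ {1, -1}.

In disjoint-cycle form the cycle lengths are 7, 2, 1, 1.
A cycle of length ℓ contributes ℓ−1 transpositions, so p is a product of 6 + 1 = 7 transpositions — odd.

-1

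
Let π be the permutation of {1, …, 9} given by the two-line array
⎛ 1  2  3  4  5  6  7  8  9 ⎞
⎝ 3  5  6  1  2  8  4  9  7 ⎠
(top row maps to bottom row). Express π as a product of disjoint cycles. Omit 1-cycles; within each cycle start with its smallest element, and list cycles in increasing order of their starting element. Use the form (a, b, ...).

Iterating π from 1 gives 1 → 3 → 6 → 8 → 9 → 7 → 4 → 1; that is the 7-cycle (1, 3, 6, 8, 9, 7, 4).
Continuing from each remaining unvisited element yields (1, 3, 6, 8, 9, 7, 4)(2, 5).

(1, 3, 6, 8, 9, 7, 4)(2, 5)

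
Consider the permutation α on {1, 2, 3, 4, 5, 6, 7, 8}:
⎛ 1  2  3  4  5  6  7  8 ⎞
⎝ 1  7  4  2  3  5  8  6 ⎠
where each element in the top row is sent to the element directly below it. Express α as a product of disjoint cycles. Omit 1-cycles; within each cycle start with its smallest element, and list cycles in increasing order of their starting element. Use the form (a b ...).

(2 7 8 6 5 3 4)

Iterating α from 2 gives 2 → 7 → 8 → 6 → 5 → 3 → 4 → 2; that is the 7-cycle (2 7 8 6 5 3 4).
Continuing from each remaining unvisited element yields (2 7 8 6 5 3 4).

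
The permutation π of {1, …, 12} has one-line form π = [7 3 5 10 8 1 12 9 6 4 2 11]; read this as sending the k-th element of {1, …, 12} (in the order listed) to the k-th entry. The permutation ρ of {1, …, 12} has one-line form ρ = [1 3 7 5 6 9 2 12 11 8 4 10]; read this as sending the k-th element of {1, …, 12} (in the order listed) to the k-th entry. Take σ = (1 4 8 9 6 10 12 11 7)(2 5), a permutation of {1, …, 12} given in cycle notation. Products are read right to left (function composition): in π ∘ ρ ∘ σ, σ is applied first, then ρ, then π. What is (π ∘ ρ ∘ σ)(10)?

Apply the permutations in order: σ(10) = 12, then ρ(12) = 10, then π(10) = 4. So (π ∘ ρ ∘ σ)(10) = 4.

4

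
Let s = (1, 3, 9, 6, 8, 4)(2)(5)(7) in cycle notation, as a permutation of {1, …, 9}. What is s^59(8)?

8 lies in the 6-cycle (1, 3, 9, 6, 8, 4).
Since the cycle has length 6, s^59 acts on it the same as s^5 (59 mod 6 = 5).
Advancing 5 steps from 8: 8 → 4 → 1 → 3 → 9 → 6.

6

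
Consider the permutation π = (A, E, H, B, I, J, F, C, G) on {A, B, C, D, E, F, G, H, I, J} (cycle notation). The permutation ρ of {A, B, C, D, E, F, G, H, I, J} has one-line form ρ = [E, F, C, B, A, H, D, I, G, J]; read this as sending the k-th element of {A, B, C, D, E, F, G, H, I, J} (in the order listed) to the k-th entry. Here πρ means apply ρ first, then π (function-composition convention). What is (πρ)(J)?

F

ρ(J) = J, then π(J) = F; composing gives (πρ)(J) = F.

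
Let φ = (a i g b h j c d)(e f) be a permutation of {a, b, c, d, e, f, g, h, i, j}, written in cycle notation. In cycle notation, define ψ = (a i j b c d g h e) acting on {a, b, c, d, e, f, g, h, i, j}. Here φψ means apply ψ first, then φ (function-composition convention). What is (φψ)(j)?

ψ(j) = b, then φ(b) = h; composing gives (φψ)(j) = h.

h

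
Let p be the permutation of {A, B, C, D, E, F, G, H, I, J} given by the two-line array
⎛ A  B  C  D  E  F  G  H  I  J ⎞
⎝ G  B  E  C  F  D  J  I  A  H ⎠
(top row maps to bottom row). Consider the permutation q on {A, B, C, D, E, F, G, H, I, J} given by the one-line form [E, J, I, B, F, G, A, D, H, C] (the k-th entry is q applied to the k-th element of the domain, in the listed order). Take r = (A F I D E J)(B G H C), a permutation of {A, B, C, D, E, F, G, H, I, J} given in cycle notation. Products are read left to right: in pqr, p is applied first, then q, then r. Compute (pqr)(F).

G

(pqr)(F) = r(q(p(F))). p(F) = D, then q(D) = B, then r(B) = G, so the result is G.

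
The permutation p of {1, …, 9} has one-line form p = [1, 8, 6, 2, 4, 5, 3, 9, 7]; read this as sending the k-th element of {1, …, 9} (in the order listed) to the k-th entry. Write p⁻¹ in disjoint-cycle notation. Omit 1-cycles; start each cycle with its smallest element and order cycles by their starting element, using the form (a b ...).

First write p in disjoint cycles: (2 8 9 7 3 6 5 4).
The inverse reverses every cycle; in canonical form, p⁻¹ = (2 4 5 6 3 7 9 8).

(2 4 5 6 3 7 9 8)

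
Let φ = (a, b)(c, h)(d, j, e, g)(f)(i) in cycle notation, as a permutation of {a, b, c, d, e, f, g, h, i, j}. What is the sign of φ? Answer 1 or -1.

The cycle lengths are 4, 2, 2, 1, 1.
A cycle of length ℓ contributes ℓ−1 transpositions, so φ is a product of 3 + 1 + 1 = 5 transpositions — odd.

-1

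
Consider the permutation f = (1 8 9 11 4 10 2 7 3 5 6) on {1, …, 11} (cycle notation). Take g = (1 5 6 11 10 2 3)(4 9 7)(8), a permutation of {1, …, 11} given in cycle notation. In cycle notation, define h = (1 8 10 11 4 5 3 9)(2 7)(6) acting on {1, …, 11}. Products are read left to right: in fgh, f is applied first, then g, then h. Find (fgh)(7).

8

(fgh)(7) = h(g(f(7))). f(7) = 3, then g(3) = 1, then h(1) = 8, so the result is 8.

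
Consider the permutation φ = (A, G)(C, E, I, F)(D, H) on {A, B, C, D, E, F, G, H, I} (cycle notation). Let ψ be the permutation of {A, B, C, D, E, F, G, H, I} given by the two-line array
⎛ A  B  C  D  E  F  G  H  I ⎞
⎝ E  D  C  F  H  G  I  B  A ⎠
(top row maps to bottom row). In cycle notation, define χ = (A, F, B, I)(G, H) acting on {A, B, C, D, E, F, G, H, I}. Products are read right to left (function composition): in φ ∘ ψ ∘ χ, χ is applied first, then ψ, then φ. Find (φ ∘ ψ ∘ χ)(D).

C

Apply the permutations in order: χ(D) = D, then ψ(D) = F, then φ(F) = C. So (φ ∘ ψ ∘ χ)(D) = C.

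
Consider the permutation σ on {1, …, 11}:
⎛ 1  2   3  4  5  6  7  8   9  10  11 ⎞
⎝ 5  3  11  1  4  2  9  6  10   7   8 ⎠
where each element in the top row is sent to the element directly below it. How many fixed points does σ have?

0

No element satisfies σ(x) = x, so there are 0 fixed points.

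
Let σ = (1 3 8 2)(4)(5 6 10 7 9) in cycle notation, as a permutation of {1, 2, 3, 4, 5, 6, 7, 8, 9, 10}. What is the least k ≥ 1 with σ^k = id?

20

The disjoint cycles have lengths 5, 4, 1.
Since disjoint cycles commute, ord(σ) = lcm(5, 4) = 20.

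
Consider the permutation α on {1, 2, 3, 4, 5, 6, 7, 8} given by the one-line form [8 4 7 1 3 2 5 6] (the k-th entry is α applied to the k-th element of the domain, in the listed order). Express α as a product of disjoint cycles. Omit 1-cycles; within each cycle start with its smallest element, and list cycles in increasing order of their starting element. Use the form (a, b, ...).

Start at 1 and follow images: 1 → 8 → 6 → 2 → 4 → 1, giving the cycle (1, 8, 6, 2, 4).
Repeating from the next unused element and collecting all non-trivial cycles gives (1, 8, 6, 2, 4)(3, 7, 5).

(1, 8, 6, 2, 4)(3, 7, 5)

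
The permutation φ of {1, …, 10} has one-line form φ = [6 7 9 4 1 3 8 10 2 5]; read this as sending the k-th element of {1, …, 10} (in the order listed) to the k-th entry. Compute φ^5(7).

Tracing 7 → 8 → … returns to 7 after 9 steps, so 7 lies in a 9-cycle (1, 6, 3, 9, 2, 7, 8, 10, 5).
Stepping 5 places around the cycle: 7 → 8 → 10 → 5 → 1 → 6.

6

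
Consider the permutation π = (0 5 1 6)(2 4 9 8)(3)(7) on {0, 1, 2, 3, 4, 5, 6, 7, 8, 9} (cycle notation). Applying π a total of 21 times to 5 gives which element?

5 lies in the 4-cycle (0 5 1 6).
Powers repeat with period 4 on this cycle, and 21 mod 4 = 1, so π^21(5) = π^1(5).
Stepping 1 place around the cycle: 5 → 1.

1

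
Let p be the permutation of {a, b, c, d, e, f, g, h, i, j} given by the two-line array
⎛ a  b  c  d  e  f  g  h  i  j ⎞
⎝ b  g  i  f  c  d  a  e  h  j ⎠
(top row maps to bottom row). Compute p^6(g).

Tracing g → a → … returns to g after 3 steps, so g lies in a 3-cycle (a b g).
Since the cycle has length 3, p^6 acts on it the same as p^0 (6 mod 3 = 0).
So p^6(g) = g.

g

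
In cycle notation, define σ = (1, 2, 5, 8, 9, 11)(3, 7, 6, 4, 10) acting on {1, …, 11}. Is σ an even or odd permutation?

odd

The cycle lengths are 6, 5.
A cycle of length ℓ contributes ℓ−1 transpositions, so σ is a product of 5 + 4 = 9 transpositions — odd.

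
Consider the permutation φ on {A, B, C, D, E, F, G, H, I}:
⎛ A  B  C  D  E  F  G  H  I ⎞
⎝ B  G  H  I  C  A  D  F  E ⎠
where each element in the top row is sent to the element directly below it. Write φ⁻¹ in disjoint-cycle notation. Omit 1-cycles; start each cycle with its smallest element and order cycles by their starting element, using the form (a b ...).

First write φ in disjoint cycles: (A B G D I E C H F).
The inverse reverses every cycle; in canonical form, φ⁻¹ = (A F H C E I D G B).

(A F H C E I D G B)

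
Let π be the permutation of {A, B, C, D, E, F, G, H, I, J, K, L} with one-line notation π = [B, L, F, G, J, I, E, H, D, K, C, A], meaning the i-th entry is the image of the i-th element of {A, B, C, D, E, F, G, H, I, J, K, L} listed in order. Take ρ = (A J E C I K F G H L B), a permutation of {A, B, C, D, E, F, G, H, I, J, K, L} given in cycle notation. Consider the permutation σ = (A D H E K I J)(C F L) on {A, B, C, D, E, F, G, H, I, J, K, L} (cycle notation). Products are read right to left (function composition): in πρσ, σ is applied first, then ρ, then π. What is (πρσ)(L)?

Apply the permutations in order: σ(L) = C, then ρ(C) = I, then π(I) = D. So (πρσ)(L) = D.

D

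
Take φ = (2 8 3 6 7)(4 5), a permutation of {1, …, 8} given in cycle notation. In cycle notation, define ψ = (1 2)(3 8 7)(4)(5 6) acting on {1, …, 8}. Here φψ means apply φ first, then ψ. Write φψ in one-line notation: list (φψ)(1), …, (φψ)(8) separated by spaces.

For each element, apply φ then ψ: 1 → 1 → 2; 2 → 8 → 7; 3 → 6 → 5; 4 → 5 → 6; 5 → 4 → 4; 6 → 7 → 3; 7 → 2 → 1; 8 → 3 → 8.
Collecting the images, φψ = [2 7 5 6 4 3 1 8].

2 7 5 6 4 3 1 8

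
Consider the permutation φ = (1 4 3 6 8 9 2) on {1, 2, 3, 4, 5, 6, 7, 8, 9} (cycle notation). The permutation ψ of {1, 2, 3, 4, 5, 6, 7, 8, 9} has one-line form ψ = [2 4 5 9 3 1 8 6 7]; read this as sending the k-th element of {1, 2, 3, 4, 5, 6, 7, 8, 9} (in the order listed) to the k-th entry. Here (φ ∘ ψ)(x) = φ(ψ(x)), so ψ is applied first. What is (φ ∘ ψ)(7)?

9

First apply ψ: ψ(7) = 8, then φ(8) = 9. Thus (φ ∘ ψ)(7) = 9.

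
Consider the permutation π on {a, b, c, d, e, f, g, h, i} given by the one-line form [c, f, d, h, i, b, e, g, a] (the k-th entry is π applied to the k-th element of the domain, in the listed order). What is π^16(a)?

d

Tracing a → c → … returns to a after 7 steps, so a lies in a 7-cycle (a, c, d, h, g, e, i).
Powers repeat with period 7 on this cycle, and 16 mod 7 = 2, so π^16(a) = π^2(a).
Stepping 2 places around the cycle: a → c → d.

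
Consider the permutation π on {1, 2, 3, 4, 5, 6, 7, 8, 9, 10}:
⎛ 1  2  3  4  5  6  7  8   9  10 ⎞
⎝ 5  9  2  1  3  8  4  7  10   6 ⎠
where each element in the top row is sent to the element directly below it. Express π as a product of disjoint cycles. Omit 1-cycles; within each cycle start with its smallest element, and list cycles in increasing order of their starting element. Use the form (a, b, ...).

(1, 5, 3, 2, 9, 10, 6, 8, 7, 4)

Start at 1 and follow images: 1 → 5 → 3 → 2 → 9 → 10 → 6 → 8 → 7 → 4 → 1, giving the cycle (1, 5, 3, 2, 9, 10, 6, 8, 7, 4).
Repeating from the next unused element and collecting all non-trivial cycles gives (1, 5, 3, 2, 9, 10, 6, 8, 7, 4).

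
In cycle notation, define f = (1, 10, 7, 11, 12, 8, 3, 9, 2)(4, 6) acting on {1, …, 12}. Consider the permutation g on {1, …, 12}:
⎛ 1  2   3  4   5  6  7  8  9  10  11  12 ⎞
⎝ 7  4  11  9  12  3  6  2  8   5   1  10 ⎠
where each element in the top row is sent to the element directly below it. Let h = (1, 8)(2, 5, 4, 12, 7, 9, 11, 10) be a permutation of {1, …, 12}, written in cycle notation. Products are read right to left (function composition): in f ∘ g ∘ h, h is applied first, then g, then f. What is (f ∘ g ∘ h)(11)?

5

(f ∘ g ∘ h)(11) = f(g(h(11))). h(11) = 10, then g(10) = 5, then f(5) = 5, so the result is 5.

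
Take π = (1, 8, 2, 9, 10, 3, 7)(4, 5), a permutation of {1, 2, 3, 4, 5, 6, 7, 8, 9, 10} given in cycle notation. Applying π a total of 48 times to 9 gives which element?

2

9 lies in the 7-cycle (1, 8, 2, 9, 10, 3, 7).
Powers repeat with period 7 on this cycle, and 48 mod 7 = 6, so π^48(9) = π^6(9).
Stepping 6 places around the cycle: 9 → 10 → 3 → 7 → 1 → 8 → 2.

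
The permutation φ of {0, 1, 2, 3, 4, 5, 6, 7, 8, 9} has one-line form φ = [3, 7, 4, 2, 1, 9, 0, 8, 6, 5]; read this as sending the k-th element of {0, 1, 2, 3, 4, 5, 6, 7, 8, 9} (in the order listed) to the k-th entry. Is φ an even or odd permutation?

In disjoint-cycle form the cycle lengths are 8, 2.
A cycle is odd iff its length is even; φ has 2 even-length cycles, so sgn(φ) = (−1)^2 and φ is even.

even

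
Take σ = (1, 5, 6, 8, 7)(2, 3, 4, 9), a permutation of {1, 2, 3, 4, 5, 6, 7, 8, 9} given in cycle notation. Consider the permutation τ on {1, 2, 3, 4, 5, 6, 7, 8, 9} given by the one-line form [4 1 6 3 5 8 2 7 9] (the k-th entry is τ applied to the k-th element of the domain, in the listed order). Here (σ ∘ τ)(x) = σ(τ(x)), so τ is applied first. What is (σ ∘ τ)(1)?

First apply τ: τ(1) = 4, then σ(4) = 9. Thus (σ ∘ τ)(1) = 9.

9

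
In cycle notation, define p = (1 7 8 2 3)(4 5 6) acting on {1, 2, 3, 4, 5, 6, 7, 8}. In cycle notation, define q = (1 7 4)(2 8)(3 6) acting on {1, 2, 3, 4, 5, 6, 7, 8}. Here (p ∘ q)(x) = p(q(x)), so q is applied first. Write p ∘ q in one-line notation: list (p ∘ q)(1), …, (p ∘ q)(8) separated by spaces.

8 2 4 7 6 1 5 3

For each element, apply q then p: 1 → 7 → 8; 2 → 8 → 2; 3 → 6 → 4; 4 → 1 → 7; 5 → 5 → 6; 6 → 3 → 1; 7 → 4 → 5; 8 → 2 → 3.
So p ∘ q in one-line form is 8 2 4 7 6 1 5 3.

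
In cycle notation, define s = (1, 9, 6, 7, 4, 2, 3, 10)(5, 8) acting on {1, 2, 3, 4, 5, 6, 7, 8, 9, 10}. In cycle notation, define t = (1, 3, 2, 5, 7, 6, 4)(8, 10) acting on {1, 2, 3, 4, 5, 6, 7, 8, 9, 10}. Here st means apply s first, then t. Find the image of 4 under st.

(st)(4) = t(s(4)). s(4) = 2, then t(2) = 5. So (st)(4) = 5.

5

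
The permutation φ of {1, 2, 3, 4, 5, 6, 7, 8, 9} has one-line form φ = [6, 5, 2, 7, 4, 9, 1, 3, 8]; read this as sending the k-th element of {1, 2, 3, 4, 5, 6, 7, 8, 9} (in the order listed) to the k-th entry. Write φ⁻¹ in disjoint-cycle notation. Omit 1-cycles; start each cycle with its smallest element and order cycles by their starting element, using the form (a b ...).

(1 7 4 5 2 3 8 9 6)

The cycle decomposition of φ is (1 6 9 8 3 2 5 4 7).
The inverse reverses every cycle; in canonical form, φ⁻¹ = (1 7 4 5 2 3 8 9 6).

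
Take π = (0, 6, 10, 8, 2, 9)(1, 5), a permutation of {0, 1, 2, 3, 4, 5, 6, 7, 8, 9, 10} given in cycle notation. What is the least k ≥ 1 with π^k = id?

6

The cycle type of π is (6, 2, 1, 1, 1).
The order of π is the least common multiple of its cycle lengths: lcm(6, 2) = 6.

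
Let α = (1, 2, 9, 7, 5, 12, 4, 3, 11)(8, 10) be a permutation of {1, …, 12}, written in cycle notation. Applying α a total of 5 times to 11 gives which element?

5

11 lies in the 9-cycle (1, 2, 9, 7, 5, 12, 4, 3, 11).
Advancing 5 steps from 11: 11 → 1 → 2 → 9 → 7 → 5.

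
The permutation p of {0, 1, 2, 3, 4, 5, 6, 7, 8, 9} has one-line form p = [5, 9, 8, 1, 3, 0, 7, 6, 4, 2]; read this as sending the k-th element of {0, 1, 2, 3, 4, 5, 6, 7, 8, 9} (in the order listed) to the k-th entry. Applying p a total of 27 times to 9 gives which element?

4

Tracing 9 → 2 → … returns to 9 after 6 steps, so 9 lies in a 6-cycle (1 9 2 8 4 3).
Powers repeat with period 6 on this cycle, and 27 mod 6 = 3, so p^27(9) = p^3(9).
Stepping 3 places around the cycle: 9 → 2 → 8 → 4.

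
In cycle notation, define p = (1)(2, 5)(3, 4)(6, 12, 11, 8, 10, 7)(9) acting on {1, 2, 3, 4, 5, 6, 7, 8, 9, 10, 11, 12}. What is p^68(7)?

7 lies in the 6-cycle (6, 12, 11, 8, 10, 7).
Powers repeat with period 6 on this cycle, and 68 mod 6 = 2, so p^68(7) = p^2(7).
Stepping 2 places around the cycle: 7 → 6 → 12.

12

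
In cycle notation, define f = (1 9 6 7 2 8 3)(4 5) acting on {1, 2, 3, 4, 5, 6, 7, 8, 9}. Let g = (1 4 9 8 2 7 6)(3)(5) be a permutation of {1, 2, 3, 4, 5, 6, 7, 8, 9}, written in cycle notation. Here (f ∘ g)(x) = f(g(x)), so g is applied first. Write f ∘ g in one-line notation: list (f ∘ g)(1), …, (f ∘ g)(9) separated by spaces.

5 2 1 6 4 9 7 8 3

For each element, apply g then f: 1 → 4 → 5; 2 → 7 → 2; 3 → 3 → 1; 4 → 9 → 6; 5 → 5 → 4; 6 → 1 → 9; 7 → 6 → 7; 8 → 2 → 8; 9 → 8 → 3.
Collecting the images, f ∘ g = [5 2 1 6 4 9 7 8 3].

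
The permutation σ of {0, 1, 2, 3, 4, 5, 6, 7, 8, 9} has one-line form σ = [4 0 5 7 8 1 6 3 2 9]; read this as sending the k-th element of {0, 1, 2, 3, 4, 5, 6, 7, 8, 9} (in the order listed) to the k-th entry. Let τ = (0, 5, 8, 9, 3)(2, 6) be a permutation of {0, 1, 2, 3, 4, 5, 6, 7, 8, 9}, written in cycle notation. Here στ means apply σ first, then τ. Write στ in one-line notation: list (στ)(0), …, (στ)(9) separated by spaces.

4 5 8 7 9 1 2 0 6 3

(στ)(x) = τ(σ(x)). Computing each image: τ(σ(0)) = τ(4) = 4, τ(σ(1)) = τ(0) = 5, τ(σ(2)) = τ(5) = 8, τ(σ(3)) = τ(7) = 7, τ(σ(4)) = τ(8) = 9, τ(σ(5)) = τ(1) = 1, τ(σ(6)) = τ(6) = 2, τ(σ(7)) = τ(3) = 0, τ(σ(8)) = τ(2) = 6, τ(σ(9)) = τ(9) = 3.
Hence στ = [4 5 8 7 9 1 2 0 6 3].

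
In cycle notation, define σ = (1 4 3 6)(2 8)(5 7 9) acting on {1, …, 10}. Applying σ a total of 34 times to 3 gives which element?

3 lies in the 4-cycle (1 4 3 6).
On a 4-cycle, σ^4 is the identity, so σ^34 = σ^2 there (34 ≡ 2 mod 4).
Advancing 2 steps from 3: 3 → 6 → 1.

1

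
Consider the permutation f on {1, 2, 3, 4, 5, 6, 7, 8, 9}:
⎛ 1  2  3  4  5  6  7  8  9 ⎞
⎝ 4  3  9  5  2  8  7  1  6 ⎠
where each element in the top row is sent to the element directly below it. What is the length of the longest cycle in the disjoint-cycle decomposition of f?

Decomposing into disjoint cycles gives (1 4 5 2 3 9 6 8); the longest has length 8.

8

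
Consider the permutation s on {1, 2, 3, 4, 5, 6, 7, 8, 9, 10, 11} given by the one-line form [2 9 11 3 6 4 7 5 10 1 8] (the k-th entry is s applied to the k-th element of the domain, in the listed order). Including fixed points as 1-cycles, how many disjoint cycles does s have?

3

The cycle decomposition is (1 2 9 10)(3 11 8 5 6 4)(7), which has 3 cycles (counting 1-cycles).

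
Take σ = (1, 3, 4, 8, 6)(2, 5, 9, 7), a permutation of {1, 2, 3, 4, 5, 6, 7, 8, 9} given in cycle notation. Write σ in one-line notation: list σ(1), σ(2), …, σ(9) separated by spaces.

Image by image: 1→3, 2→5, 3→4, 4→8, 5→9, 6→1, 7→2, 8→6, 9→7.
So the one-line form is 3 5 4 8 9 1 2 6 7.

3 5 4 8 9 1 2 6 7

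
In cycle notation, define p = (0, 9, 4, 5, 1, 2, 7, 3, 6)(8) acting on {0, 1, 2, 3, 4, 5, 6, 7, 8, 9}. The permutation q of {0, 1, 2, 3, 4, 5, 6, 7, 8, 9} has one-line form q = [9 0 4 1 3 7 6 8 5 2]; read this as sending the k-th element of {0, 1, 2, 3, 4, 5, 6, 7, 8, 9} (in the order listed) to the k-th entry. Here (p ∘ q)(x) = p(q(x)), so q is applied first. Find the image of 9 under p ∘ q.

First apply q: q(9) = 2, then p(2) = 7. Thus (p ∘ q)(9) = 7.

7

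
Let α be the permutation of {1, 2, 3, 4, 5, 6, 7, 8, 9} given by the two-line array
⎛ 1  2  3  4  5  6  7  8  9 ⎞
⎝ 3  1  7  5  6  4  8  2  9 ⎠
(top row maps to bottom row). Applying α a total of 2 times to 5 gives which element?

4

Tracing 5 → 6 → … returns to 5 after 3 steps, so 5 lies in a 3-cycle (4 5 6).
Stepping 2 places around the cycle: 5 → 6 → 4.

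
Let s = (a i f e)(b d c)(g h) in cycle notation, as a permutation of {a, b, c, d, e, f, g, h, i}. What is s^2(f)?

f lies in the 4-cycle (a i f e).
Advancing 2 steps from f: f → e → a.

a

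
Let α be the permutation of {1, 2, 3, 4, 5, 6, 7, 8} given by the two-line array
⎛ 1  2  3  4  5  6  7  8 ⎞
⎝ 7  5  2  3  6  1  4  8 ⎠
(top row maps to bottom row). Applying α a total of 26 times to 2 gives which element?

4

Tracing 2 → 5 → … returns to 2 after 7 steps, so 2 lies in a 7-cycle (1, 7, 4, 3, 2, 5, 6).
Powers repeat with period 7 on this cycle, and 26 mod 7 = 5, so α^26(2) = α^5(2).
Stepping 5 places around the cycle: 2 → 5 → 6 → 1 → 7 → 4.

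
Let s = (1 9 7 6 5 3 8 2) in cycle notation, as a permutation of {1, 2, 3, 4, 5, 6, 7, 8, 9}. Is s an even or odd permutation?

odd

The cycle lengths are 8, 1.
A cycle is odd iff its length is even; s has 1 even-length cycle, so sgn(s) = (−1)^1 and s is odd.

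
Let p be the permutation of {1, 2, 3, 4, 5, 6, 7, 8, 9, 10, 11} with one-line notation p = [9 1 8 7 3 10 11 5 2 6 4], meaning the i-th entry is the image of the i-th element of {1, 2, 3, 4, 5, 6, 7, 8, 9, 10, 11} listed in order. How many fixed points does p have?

No element satisfies p(x) = x, so there are 0 fixed points.

0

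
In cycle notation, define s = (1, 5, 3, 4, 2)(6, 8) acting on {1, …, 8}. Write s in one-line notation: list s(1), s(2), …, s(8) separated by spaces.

Each element maps to the next entry in its cycle (wrapping to the front): 1→5, 2→1, 3→4, 4→2, 5→3, 6→8, 7→7, 8→6.
So the one-line form is 5 1 4 2 3 8 7 6.

5 1 4 2 3 8 7 6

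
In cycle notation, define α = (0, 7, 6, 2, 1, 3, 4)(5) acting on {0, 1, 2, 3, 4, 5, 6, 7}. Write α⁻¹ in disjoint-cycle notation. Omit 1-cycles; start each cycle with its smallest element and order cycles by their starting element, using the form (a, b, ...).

Inverting a permutation written in cycle notation just reverses the order within every cycle.
After reversing and putting each cycle's least element first, α⁻¹ = (0, 4, 3, 1, 2, 6, 7).

(0, 4, 3, 1, 2, 6, 7)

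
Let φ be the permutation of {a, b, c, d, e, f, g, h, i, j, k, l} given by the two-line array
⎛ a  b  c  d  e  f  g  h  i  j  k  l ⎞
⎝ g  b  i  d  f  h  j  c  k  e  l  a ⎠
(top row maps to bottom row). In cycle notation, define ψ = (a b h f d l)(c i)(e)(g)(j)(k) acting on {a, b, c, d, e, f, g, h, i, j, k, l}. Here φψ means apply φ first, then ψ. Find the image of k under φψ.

a

First apply φ: φ(k) = l, then ψ(l) = a. Thus (φψ)(k) = a.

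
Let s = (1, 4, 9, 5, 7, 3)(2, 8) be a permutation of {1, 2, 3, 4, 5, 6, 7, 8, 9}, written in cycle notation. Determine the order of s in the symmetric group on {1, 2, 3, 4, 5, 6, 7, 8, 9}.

The cycle type of s is (6, 2, 1).
The order is lcm(6, 2) = 6.

6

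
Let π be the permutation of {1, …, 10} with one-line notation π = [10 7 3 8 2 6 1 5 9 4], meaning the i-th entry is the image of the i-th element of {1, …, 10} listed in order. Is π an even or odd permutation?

In disjoint-cycle form the cycle lengths are 7, 1, 1, 1.
A cycle is odd iff its length is even; π has 0 even-length cycles, so sgn(π) = (−1)^0 and π is even.

even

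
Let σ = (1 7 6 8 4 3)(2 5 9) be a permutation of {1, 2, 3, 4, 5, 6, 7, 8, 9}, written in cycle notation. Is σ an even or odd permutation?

The cycle lengths are 6, 3.
A cycle is odd iff its length is even; σ has 1 even-length cycle, so sgn(σ) = (−1)^1 and σ is odd.

odd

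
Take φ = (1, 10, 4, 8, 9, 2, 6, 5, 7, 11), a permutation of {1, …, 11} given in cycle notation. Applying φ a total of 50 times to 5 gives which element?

5

5 lies in the 10-cycle (1, 10, 4, 8, 9, 2, 6, 5, 7, 11).
Powers repeat with period 10 on this cycle, and 50 mod 10 = 0, so φ^50(5) = φ^0(5).
So φ^50(5) = 5.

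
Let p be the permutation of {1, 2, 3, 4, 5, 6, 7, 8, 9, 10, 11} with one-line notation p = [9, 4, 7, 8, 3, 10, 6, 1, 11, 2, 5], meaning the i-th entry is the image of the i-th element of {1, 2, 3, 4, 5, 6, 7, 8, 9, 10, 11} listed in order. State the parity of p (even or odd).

In disjoint-cycle form the cycle lengths are 11.
A cycle of length ℓ contributes ℓ−1 transpositions, so p is a product of 10 transpositions — even.

even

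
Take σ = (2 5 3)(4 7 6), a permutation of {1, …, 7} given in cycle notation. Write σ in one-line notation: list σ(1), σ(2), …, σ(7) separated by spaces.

1 5 2 7 3 4 6

Reading each image from the cycles: 1→1, 2→5, 3→2, 4→7, 5→3, 6→4, 7→6.
Listing these in domain order gives 1 5 2 7 3 4 6.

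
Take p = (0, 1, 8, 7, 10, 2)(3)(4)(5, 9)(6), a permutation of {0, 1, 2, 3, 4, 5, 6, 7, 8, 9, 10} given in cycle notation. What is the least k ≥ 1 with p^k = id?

The disjoint cycles have lengths 6, 2, 1, 1, 1.
The order of p is the least common multiple of its cycle lengths: lcm(6, 2) = 6.

6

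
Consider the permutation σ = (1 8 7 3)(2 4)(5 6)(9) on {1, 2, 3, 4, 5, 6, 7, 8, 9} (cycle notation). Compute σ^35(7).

8

7 lies in the 4-cycle (1 8 7 3).
On a 4-cycle, σ^4 is the identity, so σ^35 = σ^3 there (35 ≡ 3 mod 4).
Stepping 3 places around the cycle: 7 → 3 → 1 → 8.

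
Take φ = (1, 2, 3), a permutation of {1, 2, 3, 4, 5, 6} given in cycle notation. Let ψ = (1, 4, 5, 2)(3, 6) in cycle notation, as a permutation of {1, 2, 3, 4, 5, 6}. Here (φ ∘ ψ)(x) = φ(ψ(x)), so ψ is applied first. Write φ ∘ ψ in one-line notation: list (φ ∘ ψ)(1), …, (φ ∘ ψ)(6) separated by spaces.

4 2 6 5 3 1

For each element, apply ψ then φ: 1 → 4 → 4; 2 → 1 → 2; 3 → 6 → 6; 4 → 5 → 5; 5 → 2 → 3; 6 → 3 → 1.
So φ ∘ ψ in one-line form is 4 2 6 5 3 1.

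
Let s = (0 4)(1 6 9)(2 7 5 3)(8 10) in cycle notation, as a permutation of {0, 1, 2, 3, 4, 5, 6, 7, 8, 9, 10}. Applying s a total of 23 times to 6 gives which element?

6 lies in the 3-cycle (1 6 9).
On a 3-cycle, s^3 is the identity, so s^23 = s^2 there (23 ≡ 2 mod 3).
Stepping 2 places around the cycle: 6 → 9 → 1.

1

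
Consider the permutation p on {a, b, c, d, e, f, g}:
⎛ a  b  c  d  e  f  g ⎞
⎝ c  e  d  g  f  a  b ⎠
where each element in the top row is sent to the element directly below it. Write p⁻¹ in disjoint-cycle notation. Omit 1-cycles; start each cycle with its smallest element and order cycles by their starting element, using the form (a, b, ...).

First write p in disjoint cycles: (a, c, d, g, b, e, f).
Reversing each cycle (and rotating so the smallest element leads) gives p⁻¹ = (a, f, e, b, g, d, c).

(a, f, e, b, g, d, c)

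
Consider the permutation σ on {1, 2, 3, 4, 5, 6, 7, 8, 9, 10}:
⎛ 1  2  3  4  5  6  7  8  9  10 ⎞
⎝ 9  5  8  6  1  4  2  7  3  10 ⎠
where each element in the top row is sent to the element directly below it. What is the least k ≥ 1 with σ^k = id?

14

The disjoint-cycle form of σ has cycle lengths 7, 2, 1.
Since disjoint cycles commute, ord(σ) = lcm(7, 2) = 14.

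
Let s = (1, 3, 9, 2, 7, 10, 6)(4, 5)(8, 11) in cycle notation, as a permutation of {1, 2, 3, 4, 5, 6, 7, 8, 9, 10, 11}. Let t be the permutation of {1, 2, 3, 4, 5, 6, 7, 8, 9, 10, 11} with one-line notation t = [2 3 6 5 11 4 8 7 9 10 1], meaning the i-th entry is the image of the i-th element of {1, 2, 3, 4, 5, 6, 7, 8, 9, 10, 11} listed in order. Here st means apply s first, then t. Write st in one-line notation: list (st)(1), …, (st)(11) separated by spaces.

Chase each element through s then t: 1 → 3 → 6; 2 → 7 → 8; 3 → 9 → 9; 4 → 5 → 11; 5 → 4 → 5; 6 → 1 → 2; 7 → 10 → 10; 8 → 11 → 1; 9 → 2 → 3; 10 → 6 → 4; 11 → 8 → 7.
So st in one-line form is 6 8 9 11 5 2 10 1 3 4 7.

6 8 9 11 5 2 10 1 3 4 7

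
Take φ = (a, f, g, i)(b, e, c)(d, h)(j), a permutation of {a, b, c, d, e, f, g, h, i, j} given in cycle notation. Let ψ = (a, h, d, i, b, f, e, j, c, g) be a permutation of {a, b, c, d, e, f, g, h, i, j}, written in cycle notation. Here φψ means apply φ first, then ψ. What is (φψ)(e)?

g

φ(e) = c, then ψ(c) = g; composing gives (φψ)(e) = g.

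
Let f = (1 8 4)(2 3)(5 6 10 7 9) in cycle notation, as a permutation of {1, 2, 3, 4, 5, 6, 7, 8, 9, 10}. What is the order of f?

30

The cycle type of f is (5, 3, 2).
The order of f is the least common multiple of its cycle lengths: lcm(5, 3, 2) = 30.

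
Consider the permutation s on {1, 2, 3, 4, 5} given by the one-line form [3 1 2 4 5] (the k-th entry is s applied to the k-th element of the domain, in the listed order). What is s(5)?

5 is element number 5 of the domain, and entry number 5 of the one-line form is 5, so s(5) = 5.

5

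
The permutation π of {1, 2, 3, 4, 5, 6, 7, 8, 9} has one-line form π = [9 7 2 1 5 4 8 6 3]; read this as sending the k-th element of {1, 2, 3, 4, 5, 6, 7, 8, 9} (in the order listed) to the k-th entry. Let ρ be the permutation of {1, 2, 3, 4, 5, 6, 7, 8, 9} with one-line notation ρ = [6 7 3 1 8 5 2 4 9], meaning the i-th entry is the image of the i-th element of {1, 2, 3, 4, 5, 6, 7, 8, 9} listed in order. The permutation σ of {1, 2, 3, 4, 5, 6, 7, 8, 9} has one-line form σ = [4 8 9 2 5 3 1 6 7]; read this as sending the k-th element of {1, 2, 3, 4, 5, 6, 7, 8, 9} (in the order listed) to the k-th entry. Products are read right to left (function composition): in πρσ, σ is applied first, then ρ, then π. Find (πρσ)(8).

5

Chase 8: σ(8) = 6; ρ(6) = 5; π(5) = 5. Hence (πρσ)(8) = 5.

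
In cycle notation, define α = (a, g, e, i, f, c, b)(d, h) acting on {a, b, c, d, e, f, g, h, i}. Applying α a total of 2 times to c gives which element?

c lies in the 7-cycle (a, g, e, i, f, c, b).
Advancing 2 steps from c: c → b → a.

a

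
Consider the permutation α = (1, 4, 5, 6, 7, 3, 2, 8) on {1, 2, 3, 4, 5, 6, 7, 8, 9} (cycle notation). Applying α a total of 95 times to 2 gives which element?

3

2 lies in the 8-cycle (1, 4, 5, 6, 7, 3, 2, 8).
Powers repeat with period 8 on this cycle, and 95 mod 8 = 7, so α^95(2) = α^7(2).
Advancing 7 steps from 2: 2 → 8 → 1 → 4 → 5 → 6 → 7 → 3.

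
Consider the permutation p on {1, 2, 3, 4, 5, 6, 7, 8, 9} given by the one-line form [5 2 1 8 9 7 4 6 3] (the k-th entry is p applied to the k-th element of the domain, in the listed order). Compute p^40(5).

Tracing 5 → 9 → … returns to 5 after 4 steps, so 5 lies in a 4-cycle (1, 5, 9, 3).
On a 4-cycle, p^4 is the identity, so p^40 = p^0 there (40 ≡ 0 mod 4).
So p^40(5) = 5.

5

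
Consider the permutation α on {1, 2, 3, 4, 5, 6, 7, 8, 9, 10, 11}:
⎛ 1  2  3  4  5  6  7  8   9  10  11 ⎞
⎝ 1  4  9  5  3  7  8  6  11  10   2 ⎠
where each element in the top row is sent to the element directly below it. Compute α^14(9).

2

Tracing 9 → 11 → … returns to 9 after 6 steps, so 9 lies in a 6-cycle (2 4 5 3 9 11).
Since the cycle has length 6, α^14 acts on it the same as α^2 (14 mod 6 = 2).
Stepping 2 places around the cycle: 9 → 11 → 2.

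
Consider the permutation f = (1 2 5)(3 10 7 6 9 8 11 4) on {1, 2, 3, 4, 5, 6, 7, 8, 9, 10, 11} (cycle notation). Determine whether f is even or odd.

odd

The cycle lengths are 8, 3.
A cycle of length ℓ contributes ℓ−1 transpositions, so f is a product of 7 + 2 = 9 transpositions — odd.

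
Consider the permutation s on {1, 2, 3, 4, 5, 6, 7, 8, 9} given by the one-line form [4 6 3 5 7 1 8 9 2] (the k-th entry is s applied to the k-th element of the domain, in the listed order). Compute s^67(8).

Tracing 8 → 9 → … returns to 8 after 8 steps, so 8 lies in an 8-cycle (1 4 5 7 8 9 2 6).
Since the cycle has length 8, s^67 acts on it the same as s^3 (67 mod 8 = 3).
Stepping 3 places around the cycle: 8 → 9 → 2 → 6.

6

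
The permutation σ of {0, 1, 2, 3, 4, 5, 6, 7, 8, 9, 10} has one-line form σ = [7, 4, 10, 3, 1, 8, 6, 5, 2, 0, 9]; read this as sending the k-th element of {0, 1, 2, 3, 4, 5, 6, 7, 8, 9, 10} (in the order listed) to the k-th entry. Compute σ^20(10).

2

Tracing 10 → 9 → … returns to 10 after 7 steps, so 10 lies in a 7-cycle (0 7 5 8 2 10 9).
Since the cycle has length 7, σ^20 acts on it the same as σ^6 (20 mod 7 = 6).
Advancing 6 steps from 10: 10 → 9 → 0 → 7 → 5 → 8 → 2.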